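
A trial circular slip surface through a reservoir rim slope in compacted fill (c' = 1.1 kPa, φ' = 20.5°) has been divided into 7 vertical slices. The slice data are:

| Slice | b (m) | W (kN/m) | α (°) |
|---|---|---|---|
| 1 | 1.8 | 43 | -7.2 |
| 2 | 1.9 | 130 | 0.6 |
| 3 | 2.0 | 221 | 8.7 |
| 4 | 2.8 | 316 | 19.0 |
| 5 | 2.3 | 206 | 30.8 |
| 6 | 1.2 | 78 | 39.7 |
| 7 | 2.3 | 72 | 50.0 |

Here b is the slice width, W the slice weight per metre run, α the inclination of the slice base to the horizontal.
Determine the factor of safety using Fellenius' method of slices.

FS = 1.11

Ordinary method of slices: FS = Σ[c'·Δl_i + (W_i cosα_i)·tanφ'] / Σ W_i sinα_i, with Δl_i = b_i / cosα_i.
Slice 1: Δl = 1.8/cos(-7.2°) = 1.814 m; N'_1 = 43·cos(-7.2°) = 42.7; c'Δl = 2.00; W sinα = -5.4
Slice 2: Δl = 1.9/cos0.6° = 1.900 m; N'_2 = 130·cos0.6° = 130.0; c'Δl = 2.09; W sinα = 1.4
Slice 3: Δl = 2.0/cos8.7° = 2.023 m; N'_3 = 221·cos8.7° = 218.5; c'Δl = 2.23; W sinα = 33.4
Slice 4: Δl = 2.8/cos19.0° = 2.961 m; N'_4 = 316·cos19.0° = 298.8; c'Δl = 3.26; W sinα = 102.9
Slice 5: Δl = 2.3/cos30.8° = 2.678 m; N'_5 = 206·cos30.8° = 176.9; c'Δl = 2.95; W sinα = 105.5
Slice 6: Δl = 1.2/cos39.7° = 1.560 m; N'_6 = 78·cos39.7° = 60.0; c'Δl = 1.72; W sinα = 49.8
Slice 7: Δl = 2.3/cos50.0° = 3.578 m; N'_7 = 72·cos50.0° = 46.3; c'Δl = 3.94; W sinα = 55.2
Σc'Δl = 18.2 kN/m; ΣN' = 973.1 kN/m; ΣW sinα = 342.7 kN/m
Resisting = 18.2 + 973.1·tan20.5° = 18.2 + 363.8 = 382.0 kN/m
FS = 382.0 / 342.7 = 1.115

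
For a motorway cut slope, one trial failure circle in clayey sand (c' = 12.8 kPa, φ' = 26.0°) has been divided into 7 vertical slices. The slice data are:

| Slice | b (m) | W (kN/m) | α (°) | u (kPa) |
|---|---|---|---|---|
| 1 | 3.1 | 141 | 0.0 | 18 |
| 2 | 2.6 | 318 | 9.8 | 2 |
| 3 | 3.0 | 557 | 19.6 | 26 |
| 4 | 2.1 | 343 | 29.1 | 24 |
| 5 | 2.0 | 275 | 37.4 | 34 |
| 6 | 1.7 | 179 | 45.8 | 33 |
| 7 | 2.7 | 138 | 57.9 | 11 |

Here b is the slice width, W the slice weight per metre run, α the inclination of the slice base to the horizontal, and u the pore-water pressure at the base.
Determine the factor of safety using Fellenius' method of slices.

Ordinary method of slices: FS = Σ[c'·Δl_i + (W_i cosα_i − u_i·Δl_i)·tanφ'] / Σ W_i sinα_i, with Δl_i = b_i / cosα_i.
Slice 1: Δl = 3.1/cos0.0° = 3.100 m; N'_1 = 141·cos0.0° − 18·3.100 = 85.2; c'Δl = 39.68; W sinα = 0.0
Slice 2: Δl = 2.6/cos9.8° = 2.639 m; N'_2 = 318·cos9.8° − 2·2.639 = 308.1; c'Δl = 33.77; W sinα = 54.1
Slice 3: Δl = 3.0/cos19.6° = 3.185 m; N'_3 = 557·cos19.6° − 26·3.185 = 441.9; c'Δl = 40.76; W sinα = 186.8
Slice 4: Δl = 2.1/cos29.1° = 2.403 m; N'_4 = 343·cos29.1° − 24·2.403 = 242.0; c'Δl = 30.76; W sinα = 166.8
Slice 5: Δl = 2.0/cos37.4° = 2.518 m; N'_5 = 275·cos37.4° − 34·2.518 = 132.9; c'Δl = 32.22; W sinα = 167.0
Slice 6: Δl = 1.7/cos45.8° = 2.438 m; N'_6 = 179·cos45.8° − 33·2.438 = 44.3; c'Δl = 31.21; W sinα = 128.3
Slice 7: Δl = 2.7/cos57.9° = 5.081 m; N'_7 = 138·cos57.9° − 11·5.081 = 17.4; c'Δl = 65.04; W sinα = 116.9
Σc'Δl = 273.5 kN/m; ΣN' = 1271.9 kN/m; ΣW sinα = 820.0 kN/m
Resisting = 273.5 + 1271.9·tan26.0° = 273.5 + 620.3 = 893.8 kN/m
FS = 893.8 / 820.0 = 1.090

FS = 1.09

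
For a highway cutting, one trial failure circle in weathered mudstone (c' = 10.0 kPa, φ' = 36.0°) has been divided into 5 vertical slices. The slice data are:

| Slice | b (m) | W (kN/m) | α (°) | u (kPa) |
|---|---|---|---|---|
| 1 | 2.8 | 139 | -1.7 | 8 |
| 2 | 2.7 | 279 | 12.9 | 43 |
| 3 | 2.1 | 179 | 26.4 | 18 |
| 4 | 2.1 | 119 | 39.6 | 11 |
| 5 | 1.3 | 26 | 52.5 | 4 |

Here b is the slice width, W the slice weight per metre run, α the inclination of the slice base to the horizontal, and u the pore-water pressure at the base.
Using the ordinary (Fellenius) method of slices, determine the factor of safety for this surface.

FS = 1.96

Ordinary method of slices: FS = Σ[c'·Δl_i + (W_i cosα_i − u_i·Δl_i)·tanφ'] / Σ W_i sinα_i, with Δl_i = b_i / cosα_i.
Slice 1: Δl = 2.8/cos(-1.7°) = 2.801 m; N'_1 = 139·cos(-1.7°) − 8·2.801 = 116.5; c'Δl = 28.01; W sinα = -4.1
Slice 2: Δl = 2.7/cos12.9° = 2.770 m; N'_2 = 279·cos12.9° − 43·2.770 = 152.9; c'Δl = 27.70; W sinα = 62.3
Slice 3: Δl = 2.1/cos26.4° = 2.345 m; N'_3 = 179·cos26.4° − 18·2.345 = 118.1; c'Δl = 23.45; W sinα = 79.6
Slice 4: Δl = 2.1/cos39.6° = 2.725 m; N'_4 = 119·cos39.6° − 11·2.725 = 61.7; c'Δl = 27.25; W sinα = 75.9
Slice 5: Δl = 1.3/cos52.5° = 2.135 m; N'_5 = 26·cos52.5° − 4·2.135 = 7.3; c'Δl = 21.35; W sinα = 20.6
Σc'Δl = 127.8 kN/m; ΣN' = 456.5 kN/m; ΣW sinα = 234.2 kN/m
Resisting = 127.8 + 456.5·tan36.0° = 127.8 + 331.7 = 459.4 kN/m
FS = 459.4 / 234.2 = 1.961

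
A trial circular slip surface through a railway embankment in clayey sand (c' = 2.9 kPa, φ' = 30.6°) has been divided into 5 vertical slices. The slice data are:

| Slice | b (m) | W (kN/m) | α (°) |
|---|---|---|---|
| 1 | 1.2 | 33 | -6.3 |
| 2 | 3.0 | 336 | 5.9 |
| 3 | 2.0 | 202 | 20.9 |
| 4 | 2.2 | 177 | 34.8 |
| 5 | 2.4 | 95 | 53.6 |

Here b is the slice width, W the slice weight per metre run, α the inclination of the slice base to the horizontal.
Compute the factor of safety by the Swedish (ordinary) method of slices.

FS = 1.73

Ordinary method of slices: FS = Σ[c'·Δl_i + (W_i cosα_i)·tanφ'] / Σ W_i sinα_i, with Δl_i = b_i / cosα_i.
Slice 1: Δl = 1.2/cos(-6.3°) = 1.207 m; N'_1 = 33·cos(-6.3°) = 32.8; c'Δl = 3.50; W sinα = -3.6
Slice 2: Δl = 3.0/cos5.9° = 3.016 m; N'_2 = 336·cos5.9° = 334.2; c'Δl = 8.75; W sinα = 34.5
Slice 3: Δl = 2.0/cos20.9° = 2.141 m; N'_3 = 202·cos20.9° = 188.7; c'Δl = 6.21; W sinα = 72.1
Slice 4: Δl = 2.2/cos34.8° = 2.679 m; N'_4 = 177·cos34.8° = 145.3; c'Δl = 7.77; W sinα = 101.0
Slice 5: Δl = 2.4/cos53.6° = 4.044 m; N'_5 = 95·cos53.6° = 56.4; c'Δl = 11.73; W sinα = 76.5
Σc'Δl = 38.0 kN/m; ΣN' = 757.4 kN/m; ΣW sinα = 280.5 kN/m
Resisting = 38.0 + 757.4·tan30.6° = 38.0 + 448.0 = 485.9 kN/m
FS = 485.9 / 280.5 = 1.733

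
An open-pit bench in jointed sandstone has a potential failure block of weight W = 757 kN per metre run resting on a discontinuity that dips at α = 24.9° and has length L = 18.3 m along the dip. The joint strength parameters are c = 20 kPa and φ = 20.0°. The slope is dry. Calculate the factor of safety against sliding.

Resolving the block weight along and normal to the plane and applying the Mohr–Coulomb strength on the joint:
N' = W cosα = 757·cos24.9° = 686.6 kN/m
Driving force T = W sinα = 757·sin24.9° = 318.7 kN/m
Resisting force R = c·L + N'·tanφ = 20·18.3 + 686.6·tan20.0° = 366.0 + 249.9 = 615.9 kN/m
FS = R / T = 615.9 / 318.7 = 1.932

FS = 1.93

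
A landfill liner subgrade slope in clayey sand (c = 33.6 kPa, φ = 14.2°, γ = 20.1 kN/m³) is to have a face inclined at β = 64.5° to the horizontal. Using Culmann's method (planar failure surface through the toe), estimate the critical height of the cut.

H_c = 16.20 m

Culmann's analysis gives the critical failure plane at α_cr = (β + φ)/2 = (64.5 + 14.2)/2 = 39.4°, and the critical height
H_c = (4c/γ) · sinβ cosφ / [1 − cos(β − φ)]
    = (4·33.6/20.1) · sin64.5°·cos14.2° / [1 − cos(50.3°)]
    = 6.687 · 0.9026·0.9694 / [1 − 0.6388]
    = 6.687 · 0.8750 / 0.3612
    = 16.20 m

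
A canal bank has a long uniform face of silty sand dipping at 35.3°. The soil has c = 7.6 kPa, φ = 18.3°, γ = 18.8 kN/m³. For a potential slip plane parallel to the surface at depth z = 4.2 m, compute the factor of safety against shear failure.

For an infinite slope with a slip plane parallel to the surface (no pore pressure): FS = [c + γz cos²β tanφ] / [γz sinβ cosβ].
γz = 18.8·4.2 = 78.96 kN/m²
Numerator = 7.6 + 78.96·cos²35.3°·tan18.3° = 7.6 + 78.96·0.6661·0.3307 = 24.994 kPa
Denominator = 78.96·sin35.3°·cos35.3° = 78.96·0.5779·0.8161 = 37.238 kPa
FS = 24.994 / 37.238 = 0.671

FS = 0.67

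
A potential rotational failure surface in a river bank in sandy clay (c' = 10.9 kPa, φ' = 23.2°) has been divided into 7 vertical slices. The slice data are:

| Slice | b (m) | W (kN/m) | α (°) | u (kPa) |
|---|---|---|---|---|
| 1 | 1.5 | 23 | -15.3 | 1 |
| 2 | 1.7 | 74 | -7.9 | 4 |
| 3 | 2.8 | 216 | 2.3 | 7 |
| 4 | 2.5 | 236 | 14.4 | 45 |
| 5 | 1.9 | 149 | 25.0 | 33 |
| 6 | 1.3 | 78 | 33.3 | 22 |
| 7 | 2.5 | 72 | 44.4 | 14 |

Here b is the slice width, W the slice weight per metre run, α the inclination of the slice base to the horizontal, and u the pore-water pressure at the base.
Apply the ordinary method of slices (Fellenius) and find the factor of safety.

Ordinary method of slices: FS = Σ[c'·Δl_i + (W_i cosα_i − u_i·Δl_i)·tanφ'] / Σ W_i sinα_i, with Δl_i = b_i / cosα_i.
Slice 1: Δl = 1.5/cos(-15.3°) = 1.555 m; N'_1 = 23·cos(-15.3°) − 1·1.555 = 20.6; c'Δl = 16.95; W sinα = -6.1
Slice 2: Δl = 1.7/cos(-7.9°) = 1.716 m; N'_2 = 74·cos(-7.9°) − 4·1.716 = 66.4; c'Δl = 18.71; W sinα = -10.2
Slice 3: Δl = 2.8/cos2.3° = 2.802 m; N'_3 = 216·cos2.3° − 7·2.802 = 196.2; c'Δl = 30.54; W sinα = 8.7
Slice 4: Δl = 2.5/cos14.4° = 2.581 m; N'_4 = 236·cos14.4° − 45·2.581 = 112.4; c'Δl = 28.13; W sinα = 58.7
Slice 5: Δl = 1.9/cos25.0° = 2.096 m; N'_5 = 149·cos25.0° − 33·2.096 = 65.9; c'Δl = 22.85; W sinα = 63.0
Slice 6: Δl = 1.3/cos33.3° = 1.555 m; N'_6 = 78·cos33.3° − 22·1.555 = 31.0; c'Δl = 16.95; W sinα = 42.8
Slice 7: Δl = 2.5/cos44.4° = 3.499 m; N'_7 = 72·cos44.4° − 14·3.499 = 2.5; c'Δl = 38.14; W sinα = 50.4
Σc'Δl = 172.3 kN/m; ΣN' = 495.0 kN/m; ΣW sinα = 207.3 kN/m
Resisting = 172.3 + 495.0·tan23.2° = 172.3 + 212.2 = 384.4 kN/m
FS = 384.4 / 207.3 = 1.855

FS = 1.85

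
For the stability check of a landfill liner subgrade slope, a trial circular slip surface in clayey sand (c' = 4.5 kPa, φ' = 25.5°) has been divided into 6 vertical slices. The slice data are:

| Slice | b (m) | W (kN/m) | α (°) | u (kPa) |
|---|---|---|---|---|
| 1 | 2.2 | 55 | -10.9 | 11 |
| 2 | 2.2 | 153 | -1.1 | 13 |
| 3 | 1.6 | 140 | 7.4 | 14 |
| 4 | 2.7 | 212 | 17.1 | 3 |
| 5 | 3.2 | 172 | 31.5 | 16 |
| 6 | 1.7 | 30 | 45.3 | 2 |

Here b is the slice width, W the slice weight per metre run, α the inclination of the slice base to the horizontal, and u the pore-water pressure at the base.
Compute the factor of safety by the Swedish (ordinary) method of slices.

Ordinary method of slices: FS = Σ[c'·Δl_i + (W_i cosα_i − u_i·Δl_i)·tanφ'] / Σ W_i sinα_i, with Δl_i = b_i / cosα_i.
Slice 1: Δl = 2.2/cos(-10.9°) = 2.240 m; N'_1 = 55·cos(-10.9°) − 11·2.240 = 29.4; c'Δl = 10.08; W sinα = -10.4
Slice 2: Δl = 2.2/cos(-1.1°) = 2.200 m; N'_2 = 153·cos(-1.1°) − 13·2.200 = 124.4; c'Δl = 9.90; W sinα = -2.9
Slice 3: Δl = 1.6/cos7.4° = 1.613 m; N'_3 = 140·cos7.4° − 14·1.613 = 116.2; c'Δl = 7.26; W sinα = 18.0
Slice 4: Δl = 2.7/cos17.1° = 2.825 m; N'_4 = 212·cos17.1° − 3·2.825 = 194.2; c'Δl = 12.71; W sinα = 62.3
Slice 5: Δl = 3.2/cos31.5° = 3.753 m; N'_5 = 172·cos31.5° − 16·3.753 = 86.6; c'Δl = 16.89; W sinα = 89.9
Slice 6: Δl = 1.7/cos45.3° = 2.417 m; N'_6 = 30·cos45.3° − 2·2.417 = 16.3; c'Δl = 10.88; W sinα = 21.3
Σc'Δl = 67.7 kN/m; ΣN' = 567.0 kN/m; ΣW sinα = 178.2 kN/m
Resisting = 67.7 + 567.0·tan25.5° = 67.7 + 270.4 = 338.2 kN/m
FS = 338.2 / 178.2 = 1.897

FS = 1.90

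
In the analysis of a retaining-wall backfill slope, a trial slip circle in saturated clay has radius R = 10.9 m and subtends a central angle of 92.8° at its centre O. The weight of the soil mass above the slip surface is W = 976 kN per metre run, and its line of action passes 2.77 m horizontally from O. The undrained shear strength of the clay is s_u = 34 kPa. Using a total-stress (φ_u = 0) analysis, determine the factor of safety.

FS = 2.42

Taking moments about the centre O, the resisting moment is provided by the undrained shear strength acting along the arc:
Arc length L_a = R·θ = 10.9·(92.8°·π/180) = 10.9·1.6197 = 17.65 m
M_R = s_u·L_a·R = 34·17.65·10.9 = 6542.7 kN·m/m
M_D = W·d = 976·2.77 = 2703.5 kN·m/m
FS = M_R / M_D = 6542.7 / 2703.5 = 2.420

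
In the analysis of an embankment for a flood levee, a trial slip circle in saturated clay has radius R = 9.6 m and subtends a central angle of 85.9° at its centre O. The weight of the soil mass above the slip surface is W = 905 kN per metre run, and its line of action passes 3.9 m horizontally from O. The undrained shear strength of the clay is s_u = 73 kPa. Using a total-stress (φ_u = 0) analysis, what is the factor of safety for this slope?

Taking moments about the centre O, the resisting moment is provided by the undrained shear strength acting along the arc:
Arc length L_a = R·θ = 9.6·(85.9°·π/180) = 9.6·1.4992 = 14.39 m
M_R = s_u·L_a·R = 73·14.39·9.6 = 10086.4 kN·m/m
M_D = W·d = 905·3.9 = 3529.5 kN·m/m
FS = M_R / M_D = 10086.4 / 3529.5 = 2.858

FS = 2.86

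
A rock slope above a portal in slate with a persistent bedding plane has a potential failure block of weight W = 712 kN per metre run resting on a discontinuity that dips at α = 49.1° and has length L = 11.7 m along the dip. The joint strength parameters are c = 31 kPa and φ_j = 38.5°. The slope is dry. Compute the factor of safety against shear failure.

FS = 1.36

Resolving the block weight along and normal to the plane and applying the Mohr–Coulomb strength on the joint:
N' = W cosα = 712·cos49.1° = 466.2 kN/m
Driving force T = W sinα = 712·sin49.1° = 538.2 kN/m
Resisting force R = c·L + N'·tanφ_j = 31·11.7 + 466.2·tan38.5° = 362.7 + 370.8 = 733.5 kN/m
FS = R / T = 733.5 / 538.2 = 1.363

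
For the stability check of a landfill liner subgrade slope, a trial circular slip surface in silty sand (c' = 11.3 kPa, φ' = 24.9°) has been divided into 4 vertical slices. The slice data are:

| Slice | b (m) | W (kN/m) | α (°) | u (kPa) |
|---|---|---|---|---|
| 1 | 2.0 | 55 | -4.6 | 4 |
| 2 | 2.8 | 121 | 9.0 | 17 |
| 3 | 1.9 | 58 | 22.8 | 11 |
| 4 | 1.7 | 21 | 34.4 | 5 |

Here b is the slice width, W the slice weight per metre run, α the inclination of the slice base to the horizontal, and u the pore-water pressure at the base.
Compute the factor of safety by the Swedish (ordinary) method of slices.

FS = 3.55

Ordinary method of slices: FS = Σ[c'·Δl_i + (W_i cosα_i − u_i·Δl_i)·tanφ'] / Σ W_i sinα_i, with Δl_i = b_i / cosα_i.
Slice 1: Δl = 2.0/cos(-4.6°) = 2.006 m; N'_1 = 55·cos(-4.6°) − 4·2.006 = 46.8; c'Δl = 22.67; W sinα = -4.4
Slice 2: Δl = 2.8/cos9.0° = 2.835 m; N'_2 = 121·cos9.0° − 17·2.835 = 71.3; c'Δl = 32.03; W sinα = 18.9
Slice 3: Δl = 1.9/cos22.8° = 2.061 m; N'_3 = 58·cos22.8° − 11·2.061 = 30.8; c'Δl = 23.29; W sinα = 22.5
Slice 4: Δl = 1.7/cos34.4° = 2.060 m; N'_4 = 21·cos34.4° − 5·2.060 = 7.0; c'Δl = 23.28; W sinα = 11.9
Σc'Δl = 101.3 kN/m; ΣN' = 155.9 kN/m; ΣW sinα = 48.9 kN/m
Resisting = 101.3 + 155.9·tan24.9° = 101.3 + 72.4 = 173.7 kN/m
FS = 173.7 / 48.9 = 3.554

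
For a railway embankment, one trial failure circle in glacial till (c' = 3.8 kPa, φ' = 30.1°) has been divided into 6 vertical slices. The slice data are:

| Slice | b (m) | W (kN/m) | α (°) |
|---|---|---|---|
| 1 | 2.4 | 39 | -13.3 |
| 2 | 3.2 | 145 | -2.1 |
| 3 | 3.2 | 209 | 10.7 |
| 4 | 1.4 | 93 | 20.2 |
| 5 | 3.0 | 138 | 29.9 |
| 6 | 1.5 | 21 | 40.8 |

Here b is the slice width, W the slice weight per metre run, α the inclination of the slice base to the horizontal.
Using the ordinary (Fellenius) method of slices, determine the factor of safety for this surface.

Ordinary method of slices: FS = Σ[c'·Δl_i + (W_i cosα_i)·tanφ'] / Σ W_i sinα_i, with Δl_i = b_i / cosα_i.
Slice 1: Δl = 2.4/cos(-13.3°) = 2.466 m; N'_1 = 39·cos(-13.3°) = 38.0; c'Δl = 9.37; W sinα = -9.0
Slice 2: Δl = 3.2/cos(-2.1°) = 3.202 m; N'_2 = 145·cos(-2.1°) = 144.9; c'Δl = 12.17; W sinα = -5.3
Slice 3: Δl = 3.2/cos10.7° = 3.257 m; N'_3 = 209·cos10.7° = 205.4; c'Δl = 12.38; W sinα = 38.8
Slice 4: Δl = 1.4/cos20.2° = 1.492 m; N'_4 = 93·cos20.2° = 87.3; c'Δl = 5.67; W sinα = 32.1
Slice 5: Δl = 3.0/cos29.9° = 3.461 m; N'_5 = 138·cos29.9° = 119.6; c'Δl = 13.15; W sinα = 68.8
Slice 6: Δl = 1.5/cos40.8° = 1.982 m; N'_6 = 21·cos40.8° = 15.9; c'Δl = 7.53; W sinα = 13.7
Σc'Δl = 60.3 kN/m; ΣN' = 611.0 kN/m; ΣW sinα = 139.1 kN/m
Resisting = 60.3 + 611.0·tan30.1° = 60.3 + 354.2 = 414.5 kN/m
FS = 414.5 / 139.1 = 2.979

FS = 2.98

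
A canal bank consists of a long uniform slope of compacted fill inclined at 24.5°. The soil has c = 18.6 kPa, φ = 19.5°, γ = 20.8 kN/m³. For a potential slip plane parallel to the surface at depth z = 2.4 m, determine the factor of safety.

FS = 1.76

For an infinite slope with a slip plane parallel to the surface (no pore pressure): FS = [c + γz cos²β tanφ] / [γz sinβ cosβ].
γz = 20.8·2.4 = 49.92 kN/m²
Numerator = 18.6 + 49.92·cos²24.5°·tan19.5° = 18.6 + 49.92·0.8280·0.3541 = 33.238 kPa
Denominator = 49.92·sin24.5°·cos24.5° = 49.92·0.4147·0.9100 = 18.838 kPa
FS = 33.238 / 18.838 = 1.764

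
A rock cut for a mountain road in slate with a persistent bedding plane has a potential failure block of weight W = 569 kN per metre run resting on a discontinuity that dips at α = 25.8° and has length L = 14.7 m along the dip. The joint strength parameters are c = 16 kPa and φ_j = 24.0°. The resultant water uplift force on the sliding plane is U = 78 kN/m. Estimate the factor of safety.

Resolving the block weight along and normal to the plane and applying the Mohr–Coulomb strength on the joint:
N' = W cosα − U = 569·cos25.8° − 78 = 434.3 kN/m
Driving force T = W sinα = 569·sin25.8° = 247.6 kN/m
Resisting force R = c·L + N'·tanφ_j = 16·14.7 + 434.3·tan24.0° = 235.2 + 193.4 = 428.6 kN/m
FS = R / T = 428.6 / 247.6 = 1.731

FS = 1.73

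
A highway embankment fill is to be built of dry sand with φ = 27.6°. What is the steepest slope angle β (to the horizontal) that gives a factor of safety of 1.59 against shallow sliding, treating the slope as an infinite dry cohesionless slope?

β = 18.2°

For an infinite dry cohesionless slope FS = tanφ/tanβ, so tanβ = tanφ / FS.
tanβ = tan27.6° / 1.59 = 0.5228 / 1.59 = 0.3288
β = arctan(0.3288) = 18.20°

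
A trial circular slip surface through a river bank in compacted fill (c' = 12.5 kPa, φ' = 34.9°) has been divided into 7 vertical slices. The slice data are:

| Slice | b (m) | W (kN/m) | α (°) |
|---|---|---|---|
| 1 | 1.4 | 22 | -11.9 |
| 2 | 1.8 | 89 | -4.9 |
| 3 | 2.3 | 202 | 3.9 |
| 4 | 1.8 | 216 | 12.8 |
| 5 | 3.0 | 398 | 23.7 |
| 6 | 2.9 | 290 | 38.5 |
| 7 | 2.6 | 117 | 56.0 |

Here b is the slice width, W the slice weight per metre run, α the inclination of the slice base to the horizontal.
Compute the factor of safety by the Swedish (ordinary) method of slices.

Ordinary method of slices: FS = Σ[c'·Δl_i + (W_i cosα_i)·tanφ'] / Σ W_i sinα_i, with Δl_i = b_i / cosα_i.
Slice 1: Δl = 1.4/cos(-11.9°) = 1.431 m; N'_1 = 22·cos(-11.9°) = 21.5; c'Δl = 17.88; W sinα = -4.5
Slice 2: Δl = 1.8/cos(-4.9°) = 1.807 m; N'_2 = 89·cos(-4.9°) = 88.7; c'Δl = 22.58; W sinα = -7.6
Slice 3: Δl = 2.3/cos3.9° = 2.305 m; N'_3 = 202·cos3.9° = 201.5; c'Δl = 28.82; W sinα = 13.7
Slice 4: Δl = 1.8/cos12.8° = 1.846 m; N'_4 = 216·cos12.8° = 210.6; c'Δl = 23.07; W sinα = 47.9
Slice 5: Δl = 3.0/cos23.7° = 3.276 m; N'_5 = 398·cos23.7° = 364.4; c'Δl = 40.95; W sinα = 160.0
Slice 6: Δl = 2.9/cos38.5° = 3.706 m; N'_6 = 290·cos38.5° = 227.0; c'Δl = 46.32; W sinα = 180.5
Slice 7: Δl = 2.6/cos56.0° = 4.650 m; N'_7 = 117·cos56.0° = 65.4; c'Δl = 58.12; W sinα = 97.0
Σc'Δl = 237.7 kN/m; ΣN' = 1179.2 kN/m; ΣW sinα = 487.0 kN/m
Resisting = 237.7 + 1179.2·tan34.9° = 237.7 + 822.6 = 1060.4 kN/m
FS = 1060.4 / 487.0 = 2.178

FS = 2.18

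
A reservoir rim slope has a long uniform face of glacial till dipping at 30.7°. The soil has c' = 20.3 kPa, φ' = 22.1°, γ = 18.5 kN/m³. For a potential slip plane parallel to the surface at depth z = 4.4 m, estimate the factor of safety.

FS = 1.25

For an infinite slope with a slip plane parallel to the surface (no pore pressure): FS = [c' + γz cos²β tanφ'] / [γz sinβ cosβ].
γz = 18.5·4.4 = 81.40 kN/m²
Numerator = 20.3 + 81.40·cos²30.7°·tan22.1° = 20.3 + 81.40·0.7393·0.4061 = 44.738 kPa
Denominator = 81.40·sin30.7°·cos30.7° = 81.40·0.5105·0.8599 = 35.734 kPa
FS = 44.738 / 35.734 = 1.252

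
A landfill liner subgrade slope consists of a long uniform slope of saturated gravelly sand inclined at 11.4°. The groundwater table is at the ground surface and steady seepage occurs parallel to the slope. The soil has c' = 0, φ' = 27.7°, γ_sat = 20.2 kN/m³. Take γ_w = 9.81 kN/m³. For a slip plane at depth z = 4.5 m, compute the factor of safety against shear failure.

FS = 1.34

With seepage parallel to the slope and the water table at the surface, the effective normal stress on the slip plane uses the buoyant unit weight γ' = γ_sat − γ_w while the driving shear stress uses γ_sat:
FS = [c' + γ' z cos²β tanφ'] / [γ_sat z sinβ cosβ]
(For c' = 0 this reduces to FS = (γ'/γ_sat)·tanφ'/tanβ.)
γ' = 20.2 − 9.81 = 10.39 kN/m³
Numerator = 0.0 + 10.39·4.5·cos²11.4°·tan27.7° = 0.0 + 10.39·4.5·0.9609·0.5250 = 23.588 kPa
Denominator = 20.2·4.5·sin11.4°·cos11.4° = 20.2·4.5·0.1977·0.9803 = 17.613 kPa
FS = 23.588 / 17.613 = 1.339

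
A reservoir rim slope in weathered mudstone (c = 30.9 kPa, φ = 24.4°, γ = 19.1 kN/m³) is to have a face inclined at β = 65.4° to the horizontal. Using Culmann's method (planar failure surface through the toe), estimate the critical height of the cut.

Culmann's analysis gives the critical failure plane at α_cr = (β + φ)/2 = (65.4 + 24.4)/2 = 44.9°, and the critical height
H_c = (4c/γ) · sinβ cosφ / [1 − cos(β − φ)]
    = (4·30.9/19.1) · sin65.4°·cos24.4° / [1 − cos(41.0°)]
    = 6.471 · 0.9092·0.9107 / [1 − 0.7547]
    = 6.471 · 0.8280 / 0.2453
    = 21.84 m

H_c = 21.84 m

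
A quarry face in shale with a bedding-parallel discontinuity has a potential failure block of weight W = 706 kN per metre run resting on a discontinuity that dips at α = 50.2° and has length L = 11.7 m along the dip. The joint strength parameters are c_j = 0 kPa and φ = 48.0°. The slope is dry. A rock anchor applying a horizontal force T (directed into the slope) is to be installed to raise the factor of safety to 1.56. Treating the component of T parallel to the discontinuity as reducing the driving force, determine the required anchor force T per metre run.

T = 186 kN/m

Resolving forces along and normal to the sliding plane, with the horizontal anchor force T adding T·sinα to the effective normal force and T·cosα acting up the plane against the driving force:
FS = [c_jL + (W cosα + T sinα) tanφ] / [W sinα − T cosα]
Without the anchor: N' = 451.9 kN/m, driving T_d = 542.4 kN/m, resisting R = 0·11.7 + 451.9·tan48.0° = 501.9 kN/m, FS = 0.93.
Setting FS = 1.56 and solving for T:
1.56·(542.4 − T cos50.2°) = 501.9 + T sin50.2°·tan48.0°
T·(sin50.2°·tan48.0° + 1.56·cos50.2°) = 1.56·542.4 − 501.9
T·(0.7683·1.1106 + 1.56·0.6401) = 846.2 − 501.9 = 344.3
T·1.8518 = 344.3
T = 185.9 kN/m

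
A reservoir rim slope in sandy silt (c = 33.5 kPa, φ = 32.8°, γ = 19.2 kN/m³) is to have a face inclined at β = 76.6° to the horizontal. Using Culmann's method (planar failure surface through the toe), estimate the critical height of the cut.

Culmann's analysis gives the critical failure plane at α_cr = (β + φ)/2 = (76.6 + 32.8)/2 = 54.7°, and the critical height
H_c = (4c/γ) · sinβ cosφ / [1 − cos(β − φ)]
    = (4·33.5/19.2) · sin76.6°·cos32.8° / [1 − cos(43.8°)]
    = 6.979 · 0.9728·0.8406 / [1 − 0.7218]
    = 6.979 · 0.8177 / 0.2782
    = 20.51 m

H_c = 20.51 m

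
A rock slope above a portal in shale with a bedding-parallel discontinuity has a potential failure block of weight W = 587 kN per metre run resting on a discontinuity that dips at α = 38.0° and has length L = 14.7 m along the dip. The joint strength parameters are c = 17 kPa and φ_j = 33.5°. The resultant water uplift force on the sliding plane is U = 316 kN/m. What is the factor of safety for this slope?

Resolving the block weight along and normal to the plane and applying the Mohr–Coulomb strength on the joint:
N' = W cosα − U = 587·cos38.0° − 316 = 146.6 kN/m
Driving force T = W sinα = 587·sin38.0° = 361.4 kN/m
Resisting force R = c·L + N'·tanφ_j = 17·14.7 + 146.6·tan33.5° = 249.9 + 97.0 = 346.9 kN/m
FS = R / T = 346.9 / 361.4 = 0.960

FS = 0.96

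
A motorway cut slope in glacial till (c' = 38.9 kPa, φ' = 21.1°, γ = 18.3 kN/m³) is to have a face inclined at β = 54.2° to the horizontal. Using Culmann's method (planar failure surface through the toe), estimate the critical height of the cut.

Culmann's analysis gives the critical failure plane at α_cr = (β + φ')/2 = (54.2 + 21.1)/2 = 37.7°, and the critical height
H_c = (4c'/γ) · sinβ cosφ' / [1 − cos(β − φ')]
    = (4·38.9/18.3) · sin54.2°·cos21.1° / [1 − cos(33.1°)]
    = 8.503 · 0.8111·0.9330 / [1 − 0.8377]
    = 8.503 · 0.7567 / 0.1623
    = 39.65 m

H_c = 39.65 m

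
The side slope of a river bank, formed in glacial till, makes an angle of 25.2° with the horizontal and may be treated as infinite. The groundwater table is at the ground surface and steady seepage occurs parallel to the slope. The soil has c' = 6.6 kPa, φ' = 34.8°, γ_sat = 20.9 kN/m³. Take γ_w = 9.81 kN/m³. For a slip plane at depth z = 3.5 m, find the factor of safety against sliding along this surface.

FS = 1.02

With seepage parallel to the slope and the water table at the surface, the effective normal stress on the slip plane uses the buoyant unit weight γ' = γ_sat − γ_w while the driving shear stress uses γ_sat:
FS = [c' + γ' z cos²β tanφ'] / [γ_sat z sinβ cosβ]
γ' = 20.9 − 9.81 = 11.09 kN/m³
Numerator = 6.6 + 11.09·3.5·cos²25.2°·tan34.8° = 6.6 + 11.09·3.5·0.8187·0.6950 = 28.686 kPa
Denominator = 20.9·3.5·sin25.2°·cos25.2° = 20.9·3.5·0.4258·0.9048 = 28.182 kPa
FS = 28.686 / 28.182 = 1.018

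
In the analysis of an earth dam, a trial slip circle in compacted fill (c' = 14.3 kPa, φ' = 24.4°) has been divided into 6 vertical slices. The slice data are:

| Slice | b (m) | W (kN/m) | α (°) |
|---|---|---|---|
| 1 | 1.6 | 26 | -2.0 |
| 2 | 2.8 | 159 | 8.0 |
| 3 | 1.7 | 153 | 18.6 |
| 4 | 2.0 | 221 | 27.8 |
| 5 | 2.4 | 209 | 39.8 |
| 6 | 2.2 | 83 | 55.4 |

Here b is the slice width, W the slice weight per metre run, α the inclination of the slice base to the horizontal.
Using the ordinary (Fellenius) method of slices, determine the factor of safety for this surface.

FS = 1.47

Ordinary method of slices: FS = Σ[c'·Δl_i + (W_i cosα_i)·tanφ'] / Σ W_i sinα_i, with Δl_i = b_i / cosα_i.
Slice 1: Δl = 1.6/cos(-2.0°) = 1.601 m; N'_1 = 26·cos(-2.0°) = 26.0; c'Δl = 22.89; W sinα = -0.9
Slice 2: Δl = 2.8/cos8.0° = 2.828 m; N'_2 = 159·cos8.0° = 157.5; c'Δl = 40.43; W sinα = 22.1
Slice 3: Δl = 1.7/cos18.6° = 1.794 m; N'_3 = 153·cos18.6° = 145.0; c'Δl = 25.65; W sinα = 48.8
Slice 4: Δl = 2.0/cos27.8° = 2.261 m; N'_4 = 221·cos27.8° = 195.5; c'Δl = 32.33; W sinα = 103.1
Slice 5: Δl = 2.4/cos39.8° = 3.124 m; N'_5 = 209·cos39.8° = 160.6; c'Δl = 44.67; W sinα = 133.8
Slice 6: Δl = 2.2/cos55.4° = 3.874 m; N'_6 = 83·cos55.4° = 47.1; c'Δl = 55.40; W sinα = 68.3
Σc'Δl = 221.4 kN/m; ΣN' = 731.6 kN/m; ΣW sinα = 375.2 kN/m
Resisting = 221.4 + 731.6·tan24.4° = 221.4 + 331.9 = 553.3 kN/m
FS = 553.3 / 375.2 = 1.475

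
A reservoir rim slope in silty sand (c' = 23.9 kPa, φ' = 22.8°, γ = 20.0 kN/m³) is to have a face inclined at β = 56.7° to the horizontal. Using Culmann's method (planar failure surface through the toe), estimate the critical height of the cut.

H_c = 21.67 m

Culmann's analysis gives the critical failure plane at α_cr = (β + φ')/2 = (56.7 + 22.8)/2 = 39.8°, and the critical height
H_c = (4c'/γ) · sinβ cosφ' / [1 − cos(β − φ')]
    = (4·23.9/20.0) · sin56.7°·cos22.8° / [1 − cos(33.9°)]
    = 4.780 · 0.8358·0.9219 / [1 − 0.8300]
    = 4.780 · 0.7705 / 0.1700
    = 21.67 m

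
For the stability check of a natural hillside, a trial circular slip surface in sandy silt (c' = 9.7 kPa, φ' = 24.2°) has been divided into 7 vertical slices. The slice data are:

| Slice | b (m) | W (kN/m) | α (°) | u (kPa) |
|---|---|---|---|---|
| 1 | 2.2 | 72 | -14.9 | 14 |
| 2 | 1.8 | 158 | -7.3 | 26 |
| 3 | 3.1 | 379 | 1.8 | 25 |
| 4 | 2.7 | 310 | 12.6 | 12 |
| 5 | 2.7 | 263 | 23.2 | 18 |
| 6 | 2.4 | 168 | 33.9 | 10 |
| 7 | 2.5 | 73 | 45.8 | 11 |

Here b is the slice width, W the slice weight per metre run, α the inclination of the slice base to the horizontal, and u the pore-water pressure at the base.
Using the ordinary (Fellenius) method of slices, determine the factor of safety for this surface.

FS = 2.24

Ordinary method of slices: FS = Σ[c'·Δl_i + (W_i cosα_i − u_i·Δl_i)·tanφ'] / Σ W_i sinα_i, with Δl_i = b_i / cosα_i.
Slice 1: Δl = 2.2/cos(-14.9°) = 2.277 m; N'_1 = 72·cos(-14.9°) − 14·2.277 = 37.7; c'Δl = 22.08; W sinα = -18.5
Slice 2: Δl = 1.8/cos(-7.3°) = 1.815 m; N'_2 = 158·cos(-7.3°) − 26·1.815 = 109.5; c'Δl = 17.60; W sinα = -20.1
Slice 3: Δl = 3.1/cos1.8° = 3.102 m; N'_3 = 379·cos1.8° − 25·3.102 = 301.3; c'Δl = 30.08; W sinα = 11.9
Slice 4: Δl = 2.7/cos12.6° = 2.767 m; N'_4 = 310·cos12.6° − 12·2.767 = 269.3; c'Δl = 26.84; W sinα = 67.6
Slice 5: Δl = 2.7/cos23.2° = 2.938 m; N'_5 = 263·cos23.2° − 18·2.938 = 188.9; c'Δl = 28.49; W sinα = 103.6
Slice 6: Δl = 2.4/cos33.9° = 2.892 m; N'_6 = 168·cos33.9° − 10·2.892 = 110.5; c'Δl = 28.05; W sinα = 93.7
Slice 7: Δl = 2.5/cos45.8° = 3.586 m; N'_7 = 73·cos45.8° − 11·3.586 = 11.4; c'Δl = 34.78; W sinα = 52.3
Σc'Δl = 187.9 kN/m; ΣN' = 1028.7 kN/m; ΣW sinα = 290.6 kN/m
Resisting = 187.9 + 1028.7·tan24.2° = 187.9 + 462.3 = 650.2 kN/m
FS = 650.2 / 290.6 = 2.238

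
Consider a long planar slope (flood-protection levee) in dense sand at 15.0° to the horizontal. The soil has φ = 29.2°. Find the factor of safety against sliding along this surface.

FS = 2.09

For a dry cohesionless infinite slope the factor of safety is FS = tanφ / tanβ.
FS = tan29.2° / tan15.0° = 0.5589 / 0.2679 = 2.086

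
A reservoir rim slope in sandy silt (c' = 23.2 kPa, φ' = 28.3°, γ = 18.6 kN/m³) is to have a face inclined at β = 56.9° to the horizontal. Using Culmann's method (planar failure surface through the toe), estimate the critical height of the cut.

H_c = 30.16 m

Culmann's analysis gives the critical failure plane at α_cr = (β + φ')/2 = (56.9 + 28.3)/2 = 42.6°, and the critical height
H_c = (4c'/γ) · sinβ cosφ' / [1 − cos(β − φ')]
    = (4·23.2/18.6) · sin56.9°·cos28.3° / [1 − cos(28.6°)]
    = 4.989 · 0.8377·0.8805 / [1 − 0.8780]
    = 4.989 · 0.7376 / 0.1220
    = 30.16 m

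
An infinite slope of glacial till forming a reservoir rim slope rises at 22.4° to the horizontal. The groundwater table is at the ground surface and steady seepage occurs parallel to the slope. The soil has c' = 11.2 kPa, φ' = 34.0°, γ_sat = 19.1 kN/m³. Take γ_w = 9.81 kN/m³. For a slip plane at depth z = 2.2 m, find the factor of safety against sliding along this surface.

With seepage parallel to the slope and the water table at the surface, the effective normal stress on the slip plane uses the buoyant unit weight γ' = γ_sat − γ_w while the driving shear stress uses γ_sat:
FS = [c' + γ' z cos²β tanφ'] / [γ_sat z sinβ cosβ]
γ' = 19.1 − 9.81 = 9.29 kN/m³
Numerator = 11.2 + 9.29·2.2·cos²22.4°·tan34.0° = 11.2 + 9.29·2.2·0.8548·0.6745 = 22.984 kPa
Denominator = 19.1·2.2·sin22.4°·cos22.4° = 19.1·2.2·0.3811·0.9245 = 14.804 kPa
FS = 22.984 / 14.804 = 1.552

FS = 1.55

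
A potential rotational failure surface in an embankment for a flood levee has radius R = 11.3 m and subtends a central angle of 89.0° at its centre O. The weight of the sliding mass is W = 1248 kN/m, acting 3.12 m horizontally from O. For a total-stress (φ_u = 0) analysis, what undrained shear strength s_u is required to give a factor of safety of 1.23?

FS = s_u·L_a·R / (W·d), so s_u = FS·W·d / (L_a·R).
Arc length L_a = R·θ = 11.3·(89.0°·π/180) = 11.3·1.5533 = 17.55 m
s_u = 1.23·1248·3.12 / (17.55·11.3) = 4789.3 / 198.35 = 24.15 kPa

s_u = 24.1 kPa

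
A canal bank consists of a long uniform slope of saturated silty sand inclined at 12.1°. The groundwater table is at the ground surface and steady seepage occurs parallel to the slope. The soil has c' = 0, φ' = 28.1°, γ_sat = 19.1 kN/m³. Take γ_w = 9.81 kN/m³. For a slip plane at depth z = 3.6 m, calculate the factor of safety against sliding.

FS = 1.21

With seepage parallel to the slope and the water table at the surface, the effective normal stress on the slip plane uses the buoyant unit weight γ' = γ_sat − γ_w while the driving shear stress uses γ_sat:
FS = [c' + γ' z cos²β tanφ'] / [γ_sat z sinβ cosβ]
(For c' = 0 this reduces to FS = (γ'/γ_sat)·tanφ'/tanβ.)
γ' = 19.1 − 9.81 = 9.29 kN/m³
Numerator = 0.0 + 9.29·3.6·cos²12.1°·tan28.1° = 0.0 + 9.29·3.6·0.9561·0.5340 = 17.073 kPa
Denominator = 19.1·3.6·sin12.1°·cos12.1° = 19.1·3.6·0.2096·0.9778 = 14.093 kPa
FS = 17.073 / 14.093 = 1.211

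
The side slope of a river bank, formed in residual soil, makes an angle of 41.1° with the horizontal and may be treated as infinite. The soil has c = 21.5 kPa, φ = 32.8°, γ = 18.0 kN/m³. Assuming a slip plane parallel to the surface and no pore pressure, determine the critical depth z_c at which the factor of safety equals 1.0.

z_c = 9.23 m

Setting FS = 1.00 in FS = [c + γz cos²β tanφ] / [γz sinβ cosβ] and solving for z:
z = c / [γ cosβ (FS·sinβ − cosβ·tanφ)]
  = 21.5 / [18.0·cos41.1°·(1.00·sin41.1° − cos41.1°·tan32.8°)]
  = 21.5 / [18.0·0.7536·(1.00·0.6574 − 0.7536·0.6445)]
  = 21.5 / 2.3295 = 9.230 m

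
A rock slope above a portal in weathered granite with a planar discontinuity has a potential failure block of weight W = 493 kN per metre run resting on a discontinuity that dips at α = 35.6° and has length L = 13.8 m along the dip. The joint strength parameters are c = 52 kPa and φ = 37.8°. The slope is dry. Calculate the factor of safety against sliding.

FS = 3.58

Resolving the block weight along and normal to the plane and applying the Mohr–Coulomb strength on the joint:
N' = W cosα = 493·cos35.6° = 400.9 kN/m
Driving force T = W sinα = 493·sin35.6° = 287.0 kN/m
Resisting force R = c·L + N'·tanφ = 52·13.8 + 400.9·tan37.8° = 717.6 + 310.9 = 1028.5 kN/m
FS = R / T = 1028.5 / 287.0 = 3.584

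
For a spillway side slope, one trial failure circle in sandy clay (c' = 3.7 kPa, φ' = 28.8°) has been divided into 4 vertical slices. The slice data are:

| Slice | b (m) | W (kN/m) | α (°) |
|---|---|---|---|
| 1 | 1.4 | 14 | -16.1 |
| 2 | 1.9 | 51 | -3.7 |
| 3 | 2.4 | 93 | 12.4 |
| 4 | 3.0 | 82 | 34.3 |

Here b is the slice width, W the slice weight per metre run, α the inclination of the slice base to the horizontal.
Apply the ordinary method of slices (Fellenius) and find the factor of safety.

Ordinary method of slices: FS = Σ[c'·Δl_i + (W_i cosα_i)·tanφ'] / Σ W_i sinα_i, with Δl_i = b_i / cosα_i.
Slice 1: Δl = 1.4/cos(-16.1°) = 1.457 m; N'_1 = 14·cos(-16.1°) = 13.5; c'Δl = 5.39; W sinα = -3.9
Slice 2: Δl = 1.9/cos(-3.7°) = 1.904 m; N'_2 = 51·cos(-3.7°) = 50.9; c'Δl = 7.04; W sinα = -3.3
Slice 3: Δl = 2.4/cos12.4° = 2.457 m; N'_3 = 93·cos12.4° = 90.8; c'Δl = 9.09; W sinα = 20.0
Slice 4: Δl = 3.0/cos34.3° = 3.632 m; N'_4 = 82·cos34.3° = 67.7; c'Δl = 13.44; W sinα = 46.2
Σc'Δl = 35.0 kN/m; ΣN' = 222.9 kN/m; ΣW sinα = 59.0 kN/m
Resisting = 35.0 + 222.9·tan28.8° = 35.0 + 122.5 = 157.5 kN/m
FS = 157.5 / 59.0 = 2.669

FS = 2.67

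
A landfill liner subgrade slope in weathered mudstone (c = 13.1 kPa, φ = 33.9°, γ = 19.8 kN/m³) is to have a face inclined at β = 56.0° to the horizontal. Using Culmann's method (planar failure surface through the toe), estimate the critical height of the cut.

Culmann's analysis gives the critical failure plane at α_cr = (β + φ)/2 = (56.0 + 33.9)/2 = 45.0°, and the critical height
H_c = (4c/γ) · sinβ cosφ / [1 − cos(β − φ)]
    = (4·13.1/19.8) · sin56.0°·cos33.9° / [1 − cos(22.1°)]
    = 2.646 · 0.8290·0.8300 / [1 − 0.9265]
    = 2.646 · 0.6881 / 0.0735
    = 24.79 m

H_c = 24.79 m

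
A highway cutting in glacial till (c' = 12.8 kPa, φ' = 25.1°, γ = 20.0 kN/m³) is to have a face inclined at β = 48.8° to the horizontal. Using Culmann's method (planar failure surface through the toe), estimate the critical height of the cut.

Culmann's analysis gives the critical failure plane at α_cr = (β + φ')/2 = (48.8 + 25.1)/2 = 37.0°, and the critical height
H_c = (4c'/γ) · sinβ cosφ' / [1 − cos(β − φ')]
    = (4·12.8/20.0) · sin48.8°·cos25.1° / [1 − cos(23.7°)]
    = 2.560 · 0.7524·0.9056 / [1 − 0.9157]
    = 2.560 · 0.6814 / 0.0843
    = 20.68 m

H_c = 20.68 m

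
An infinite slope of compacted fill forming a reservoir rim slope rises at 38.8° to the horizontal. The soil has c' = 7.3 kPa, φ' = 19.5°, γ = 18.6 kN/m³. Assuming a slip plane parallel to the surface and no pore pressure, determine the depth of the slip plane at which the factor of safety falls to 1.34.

z = 0.89 m

Setting FS = 1.34 in FS = [c' + γz cos²β tanφ'] / [γz sinβ cosβ] and solving for z:
z = c' / [γ cosβ (FS·sinβ − cosβ·tanφ')]
  = 7.3 / [18.6·cos38.8°·(1.34·sin38.8° − cos38.8°·tan19.5°)]
  = 7.3 / [18.6·0.7793·(1.34·0.6266 − 0.7793·0.3541)]
  = 7.3 / 8.1708 = 0.893 m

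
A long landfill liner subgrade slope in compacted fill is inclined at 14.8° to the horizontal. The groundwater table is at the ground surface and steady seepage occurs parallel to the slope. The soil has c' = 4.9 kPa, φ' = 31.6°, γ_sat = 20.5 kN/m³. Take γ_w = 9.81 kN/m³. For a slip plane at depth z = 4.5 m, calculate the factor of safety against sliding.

With seepage parallel to the slope and the water table at the surface, the effective normal stress on the slip plane uses the buoyant unit weight γ' = γ_sat − γ_w while the driving shear stress uses γ_sat:
FS = [c' + γ' z cos²β tanφ'] / [γ_sat z sinβ cosβ]
γ' = 20.5 − 9.81 = 10.69 kN/m³
Numerator = 4.9 + 10.69·4.5·cos²14.8°·tan31.6° = 4.9 + 10.69·4.5·0.9347·0.6152 = 32.563 kPa
Denominator = 20.5·4.5·sin14.8°·cos14.8° = 20.5·4.5·0.2554·0.9668 = 22.783 kPa
FS = 32.563 / 22.783 = 1.429

FS = 1.43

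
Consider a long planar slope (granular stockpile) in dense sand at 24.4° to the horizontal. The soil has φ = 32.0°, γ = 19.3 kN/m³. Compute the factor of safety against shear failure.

For a dry cohesionless infinite slope the factor of safety is FS = tanφ / tanβ.
FS = tan32.0° / tan24.4° = 0.6249 / 0.4536 = 1.378

FS = 1.38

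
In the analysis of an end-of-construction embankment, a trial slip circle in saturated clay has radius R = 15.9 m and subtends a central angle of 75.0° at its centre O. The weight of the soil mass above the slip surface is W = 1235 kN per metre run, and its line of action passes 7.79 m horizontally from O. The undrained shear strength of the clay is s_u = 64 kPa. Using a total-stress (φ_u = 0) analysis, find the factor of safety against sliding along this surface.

Taking moments about the centre O, the resisting moment is provided by the undrained shear strength acting along the arc:
Arc length L_a = R·θ = 15.9·(75.0°·π/180) = 15.9·1.3090 = 20.81 m
M_R = s_u·L_a·R = 64·20.81·15.9 = 21179.4 kN·m/m
M_D = W·d = 1235·7.79 = 9620.6 kN·m/m
FS = M_R / M_D = 21179.4 / 9620.6 = 2.201

FS = 2.20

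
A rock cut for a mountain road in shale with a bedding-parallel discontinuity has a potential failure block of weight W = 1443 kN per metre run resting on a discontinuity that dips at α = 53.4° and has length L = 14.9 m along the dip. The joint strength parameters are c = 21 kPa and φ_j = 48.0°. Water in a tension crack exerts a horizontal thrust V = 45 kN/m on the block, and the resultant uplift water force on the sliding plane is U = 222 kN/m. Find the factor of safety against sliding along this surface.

Resolving the block weight along and normal to the plane and applying the Mohr–Coulomb strength on the joint:
N' = W cosα − U − V sinα = 1443·cos53.4° − 222 − 45·sin53.4° = 602.2 kN/m
Driving force T = W sinα + V cosα = 1443·sin53.4° + 45·cos53.4° = 1185.3 kN/m
Resisting force R = c·L + N'·tanφ_j = 21·14.9 + 602.2·tan48.0° = 312.9 + 668.8 = 981.7 kN/m
FS = R / T = 981.7 / 1185.3 = 0.828

FS = 0.83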